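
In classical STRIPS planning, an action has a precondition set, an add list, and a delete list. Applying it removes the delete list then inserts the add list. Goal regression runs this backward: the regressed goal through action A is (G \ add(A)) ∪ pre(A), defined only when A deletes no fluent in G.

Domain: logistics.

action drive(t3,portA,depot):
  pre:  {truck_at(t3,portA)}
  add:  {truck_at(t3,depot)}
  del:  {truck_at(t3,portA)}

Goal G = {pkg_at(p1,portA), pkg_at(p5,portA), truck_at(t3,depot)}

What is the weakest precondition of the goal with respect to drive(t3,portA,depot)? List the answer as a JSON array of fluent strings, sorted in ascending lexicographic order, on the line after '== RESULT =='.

Compute (G \ add) ∪ pre:
  G ∩ del = {}  (empty — regression defined)
  G \ add = {pkg_at(p1,portA), pkg_at(p5,portA), truck_at(t3,depot)} \ {truck_at(t3,depot)} = {pkg_at(p1,portA), pkg_at(p5,portA)}
  ∪ pre   = {pkg_at(p1,portA), pkg_at(p5,portA)} ∪ {truck_at(t3,portA)}
          = {pkg_at(p1,portA), pkg_at(p5,portA), truck_at(t3,portA)}

== RESULT ==
["pkg_at(p1,portA)", "pkg_at(p5,portA)", "truck_at(t3,portA)"]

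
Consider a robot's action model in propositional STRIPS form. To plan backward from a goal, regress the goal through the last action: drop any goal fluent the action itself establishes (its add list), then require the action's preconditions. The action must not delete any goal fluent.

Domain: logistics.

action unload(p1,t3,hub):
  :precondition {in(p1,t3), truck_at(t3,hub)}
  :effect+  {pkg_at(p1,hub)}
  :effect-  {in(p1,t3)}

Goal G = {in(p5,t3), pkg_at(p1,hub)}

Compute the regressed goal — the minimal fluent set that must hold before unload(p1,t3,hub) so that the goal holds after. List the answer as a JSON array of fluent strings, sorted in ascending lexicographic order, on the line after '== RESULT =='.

Regress:
  G ∩ del = {}  (empty — regression defined)
  G \ add = {in(p5,t3), pkg_at(p1,hub)} \ {pkg_at(p1,hub)} = {in(p5,t3)}
  ∪ pre   = {in(p5,t3)} ∪ {in(p1,t3), truck_at(t3,hub)}
          = {in(p1,t3), in(p5,t3), truck_at(t3,hub)}

== RESULT ==
["in(p1,t3)", "in(p5,t3)", "truck_at(t3,hub)"]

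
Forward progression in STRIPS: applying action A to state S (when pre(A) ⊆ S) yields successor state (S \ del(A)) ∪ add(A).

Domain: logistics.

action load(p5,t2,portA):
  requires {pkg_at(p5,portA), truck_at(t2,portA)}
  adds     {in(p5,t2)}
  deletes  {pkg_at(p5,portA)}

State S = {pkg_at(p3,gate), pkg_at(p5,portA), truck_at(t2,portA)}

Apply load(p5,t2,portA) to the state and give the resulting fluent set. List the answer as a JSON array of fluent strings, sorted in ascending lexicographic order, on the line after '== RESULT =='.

Compute (S \ del) ∪ add:
  pre ⊆ S: {pkg_at(p5,portA), truck_at(t2,portA)} ⊆ S  — applicable
  S \ del = {pkg_at(p3,gate), truck_at(t2,portA)}
  ∪ add   = {in(p5,t2), pkg_at(p3,gate), truck_at(t2,portA)}

== RESULT ==
["in(p5,t2)", "pkg_at(p3,gate)", "truck_at(t2,portA)"]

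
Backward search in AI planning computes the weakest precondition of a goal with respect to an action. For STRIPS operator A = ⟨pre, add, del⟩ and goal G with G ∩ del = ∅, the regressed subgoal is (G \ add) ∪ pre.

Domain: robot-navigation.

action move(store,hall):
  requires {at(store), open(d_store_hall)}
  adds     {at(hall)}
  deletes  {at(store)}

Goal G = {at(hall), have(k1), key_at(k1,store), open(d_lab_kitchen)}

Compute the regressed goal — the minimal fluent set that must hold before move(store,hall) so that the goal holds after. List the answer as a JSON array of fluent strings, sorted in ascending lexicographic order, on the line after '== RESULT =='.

Compute (G \ add) ∪ pre:
  G ∩ del = {}  (empty — regression defined)
  G \ add = {at(hall), have(k1), key_at(k1,store), open(d_lab_kitchen)} \ {at(hall)} = {have(k1), key_at(k1,store), open(d_lab_kitchen)}
  ∪ pre   = {have(k1), key_at(k1,store), open(d_lab_kitchen)} ∪ {at(store), open(d_store_hall)}
          = {at(store), have(k1), key_at(k1,store), open(d_lab_kitchen), open(d_store_hall)}

== RESULT ==
["at(store)", "have(k1)", "key_at(k1,store)", "open(d_lab_kitchen)", "open(d_store_hall)"]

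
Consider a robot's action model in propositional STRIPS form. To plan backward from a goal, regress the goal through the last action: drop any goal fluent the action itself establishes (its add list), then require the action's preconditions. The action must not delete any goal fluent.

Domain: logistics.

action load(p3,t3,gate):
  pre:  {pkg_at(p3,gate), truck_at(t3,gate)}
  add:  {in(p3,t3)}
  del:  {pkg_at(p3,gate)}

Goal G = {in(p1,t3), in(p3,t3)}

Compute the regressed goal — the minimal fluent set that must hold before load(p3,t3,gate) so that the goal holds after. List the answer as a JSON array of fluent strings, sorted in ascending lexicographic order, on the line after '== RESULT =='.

Regress:
  G ∩ del = {}  (empty — regression defined)
  G \ add = {in(p1,t3), in(p3,t3)} \ {in(p3,t3)} = {in(p1,t3)}
  ∪ pre   = {in(p1,t3)} ∪ {pkg_at(p3,gate), truck_at(t3,gate)}
          = {in(p1,t3), pkg_at(p3,gate), truck_at(t3,gate)}

== RESULT ==
["in(p1,t3)", "pkg_at(p3,gate)", "truck_at(t3,gate)"]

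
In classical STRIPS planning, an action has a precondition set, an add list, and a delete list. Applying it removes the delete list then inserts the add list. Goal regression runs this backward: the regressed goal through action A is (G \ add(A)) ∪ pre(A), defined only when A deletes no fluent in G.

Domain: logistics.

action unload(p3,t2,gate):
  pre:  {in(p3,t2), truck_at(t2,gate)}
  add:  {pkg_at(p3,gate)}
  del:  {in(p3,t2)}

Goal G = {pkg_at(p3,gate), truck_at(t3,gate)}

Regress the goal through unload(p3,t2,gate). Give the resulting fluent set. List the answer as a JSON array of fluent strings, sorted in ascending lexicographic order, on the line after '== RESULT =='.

Compute (G \ add) ∪ pre:
  G ∩ del = {}  (empty — regression defined)
  G \ add = {pkg_at(p3,gate), truck_at(t3,gate)} \ {pkg_at(p3,gate)} = {truck_at(t3,gate)}
  ∪ pre   = {truck_at(t3,gate)} ∪ {in(p3,t2), truck_at(t2,gate)}
          = {in(p3,t2), truck_at(t2,gate), truck_at(t3,gate)}

== RESULT ==
["in(p3,t2)", "truck_at(t2,gate)", "truck_at(t3,gate)"]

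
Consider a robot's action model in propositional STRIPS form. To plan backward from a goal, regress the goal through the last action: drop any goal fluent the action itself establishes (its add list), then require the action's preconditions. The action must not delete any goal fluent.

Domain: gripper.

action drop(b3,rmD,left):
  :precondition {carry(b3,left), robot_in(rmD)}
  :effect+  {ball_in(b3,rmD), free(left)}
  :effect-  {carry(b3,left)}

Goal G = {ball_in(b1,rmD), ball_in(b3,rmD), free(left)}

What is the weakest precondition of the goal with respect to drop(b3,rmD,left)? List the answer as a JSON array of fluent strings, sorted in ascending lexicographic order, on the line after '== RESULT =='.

Compute (G \ add) ∪ pre:
  G ∩ del = {}  (empty — regression defined)
  G \ add = {ball_in(b1,rmD), ball_in(b3,rmD), free(left)} \ {ball_in(b3,rmD), free(left)} = {ball_in(b1,rmD)}
  ∪ pre   = {ball_in(b1,rmD)} ∪ {carry(b3,left), robot_in(rmD)}
          = {ball_in(b1,rmD), carry(b3,left), robot_in(rmD)}

== RESULT ==
["ball_in(b1,rmD)", "carry(b3,left)", "robot_in(rmD)"]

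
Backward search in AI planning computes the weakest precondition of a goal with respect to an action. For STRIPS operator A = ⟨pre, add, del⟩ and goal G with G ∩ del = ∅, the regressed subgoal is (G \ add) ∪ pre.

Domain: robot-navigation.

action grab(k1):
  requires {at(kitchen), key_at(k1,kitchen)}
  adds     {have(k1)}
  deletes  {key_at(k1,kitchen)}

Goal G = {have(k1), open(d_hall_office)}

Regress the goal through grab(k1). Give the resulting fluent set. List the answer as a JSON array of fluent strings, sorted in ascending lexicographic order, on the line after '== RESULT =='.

Regress:
  G ∩ del = {}  (empty — regression defined)
  G \ add = {have(k1), open(d_hall_office)} \ {have(k1)} = {open(d_hall_office)}
  ∪ pre   = {open(d_hall_office)} ∪ {at(kitchen), key_at(k1,kitchen)}
          = {at(kitchen), key_at(k1,kitchen), open(d_hall_office)}

== RESULT ==
["at(kitchen)", "key_at(k1,kitchen)", "open(d_hall_office)"]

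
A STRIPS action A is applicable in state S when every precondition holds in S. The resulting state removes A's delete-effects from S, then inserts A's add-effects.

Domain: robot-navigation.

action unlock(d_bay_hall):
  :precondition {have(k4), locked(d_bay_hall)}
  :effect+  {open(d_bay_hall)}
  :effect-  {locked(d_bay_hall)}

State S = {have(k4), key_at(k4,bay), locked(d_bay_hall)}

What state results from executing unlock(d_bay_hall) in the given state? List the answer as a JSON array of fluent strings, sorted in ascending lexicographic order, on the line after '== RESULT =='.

Progress:
  pre ⊆ S: {have(k4), locked(d_bay_hall)} ⊆ S  — applicable
  S \ del = {have(k4), key_at(k4,bay)}
  ∪ add   = {have(k4), key_at(k4,bay), open(d_bay_hall)}

== RESULT ==
["have(k4)", "key_at(k4,bay)", "open(d_bay_hall)"]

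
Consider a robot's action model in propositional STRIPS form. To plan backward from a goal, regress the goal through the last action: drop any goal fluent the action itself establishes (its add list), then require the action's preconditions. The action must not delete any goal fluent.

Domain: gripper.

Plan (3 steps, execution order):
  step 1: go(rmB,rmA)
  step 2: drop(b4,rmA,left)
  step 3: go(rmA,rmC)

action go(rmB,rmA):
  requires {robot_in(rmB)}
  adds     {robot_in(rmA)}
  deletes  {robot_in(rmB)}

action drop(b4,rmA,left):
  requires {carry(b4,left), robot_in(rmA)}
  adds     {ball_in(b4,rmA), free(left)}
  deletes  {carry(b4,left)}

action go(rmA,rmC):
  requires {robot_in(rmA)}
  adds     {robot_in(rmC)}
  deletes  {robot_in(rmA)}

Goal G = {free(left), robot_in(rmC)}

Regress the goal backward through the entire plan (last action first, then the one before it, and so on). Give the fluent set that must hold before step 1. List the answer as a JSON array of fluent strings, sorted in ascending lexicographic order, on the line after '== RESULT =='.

Work backward from the goal:
  through step 3 (go(rmA,rmC)): drop {robot_in(rmC)}, keep {free(left)}, require {robot_in(rmA)}
    → {free(left), robot_in(rmA)}
  through step 2 (drop(b4,rmA,left)): drop {free(left)}, keep {robot_in(rmA)}, require {carry(b4,left), robot_in(rmA)}
    → {carry(b4,left), robot_in(rmA)}
  through step 1 (go(rmB,rmA)): drop {robot_in(rmA)}, keep {carry(b4,left)}, require {robot_in(rmB)}
    → {carry(b4,left), robot_in(rmB)}

== RESULT ==
["carry(b4,left)", "robot_in(rmB)"]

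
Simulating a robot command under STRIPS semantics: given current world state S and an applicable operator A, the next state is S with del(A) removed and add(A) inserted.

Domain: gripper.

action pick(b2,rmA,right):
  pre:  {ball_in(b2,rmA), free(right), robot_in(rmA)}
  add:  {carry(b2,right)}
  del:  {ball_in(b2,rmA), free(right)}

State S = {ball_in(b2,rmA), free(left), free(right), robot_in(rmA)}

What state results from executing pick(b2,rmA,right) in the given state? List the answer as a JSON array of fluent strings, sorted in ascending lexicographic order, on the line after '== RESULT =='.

Compute (S \ del) ∪ add:
  pre ⊆ S: {ball_in(b2,rmA), free(right), robot_in(rmA)} ⊆ S  — applicable
  S \ del = {free(left), robot_in(rmA)}
  ∪ add   = {carry(b2,right), free(left), robot_in(rmA)}

== RESULT ==
["carry(b2,right)", "free(left)", "robot_in(rmA)"]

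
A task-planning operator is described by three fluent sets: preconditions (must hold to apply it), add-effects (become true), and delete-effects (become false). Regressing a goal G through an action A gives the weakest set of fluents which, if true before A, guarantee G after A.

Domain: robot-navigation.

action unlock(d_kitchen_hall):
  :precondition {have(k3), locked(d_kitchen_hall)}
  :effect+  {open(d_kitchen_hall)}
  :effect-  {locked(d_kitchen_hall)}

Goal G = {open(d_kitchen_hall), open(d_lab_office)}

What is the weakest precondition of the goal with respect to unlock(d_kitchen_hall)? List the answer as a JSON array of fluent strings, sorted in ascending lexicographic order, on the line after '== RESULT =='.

Regress:
  G ∩ del = {}  (empty — regression defined)
  G \ add = {open(d_kitchen_hall), open(d_lab_office)} \ {open(d_kitchen_hall)} = {open(d_lab_office)}
  ∪ pre   = {open(d_lab_office)} ∪ {have(k3), locked(d_kitchen_hall)}
          = {have(k3), locked(d_kitchen_hall), open(d_lab_office)}

== RESULT ==
["have(k3)", "locked(d_kitchen_hall)", "open(d_lab_office)"]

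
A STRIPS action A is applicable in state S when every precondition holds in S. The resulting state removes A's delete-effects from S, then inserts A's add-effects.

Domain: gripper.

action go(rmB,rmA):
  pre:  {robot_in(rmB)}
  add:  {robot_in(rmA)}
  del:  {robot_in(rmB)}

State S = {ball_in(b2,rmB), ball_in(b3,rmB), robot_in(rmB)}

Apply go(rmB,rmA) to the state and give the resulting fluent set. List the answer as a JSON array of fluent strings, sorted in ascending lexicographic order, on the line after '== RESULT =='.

Compute (S \ del) ∪ add:
  pre ⊆ S: {robot_in(rmB)} ⊆ S  — applicable
  S \ del = {ball_in(b2,rmB), ball_in(b3,rmB)}
  ∪ add   = {ball_in(b2,rmB), ball_in(b3,rmB), robot_in(rmA)}

== RESULT ==
["ball_in(b2,rmB)", "ball_in(b3,rmB)", "robot_in(rmA)"]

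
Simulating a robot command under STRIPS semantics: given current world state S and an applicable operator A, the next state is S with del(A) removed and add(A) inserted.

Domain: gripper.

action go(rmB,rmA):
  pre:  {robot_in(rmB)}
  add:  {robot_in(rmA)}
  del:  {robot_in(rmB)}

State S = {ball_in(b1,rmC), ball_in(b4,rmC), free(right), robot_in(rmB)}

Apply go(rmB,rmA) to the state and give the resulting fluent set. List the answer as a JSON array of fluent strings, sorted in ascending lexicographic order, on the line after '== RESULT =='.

Compute (S \ del) ∪ add:
  pre ⊆ S: {robot_in(rmB)} ⊆ S  — applicable
  S \ del = {ball_in(b1,rmC), ball_in(b4,rmC), free(right)}
  ∪ add   = {ball_in(b1,rmC), ball_in(b4,rmC), free(right), robot_in(rmA)}

== RESULT ==
["ball_in(b1,rmC)", "ball_in(b4,rmC)", "free(right)", "robot_in(rmA)"]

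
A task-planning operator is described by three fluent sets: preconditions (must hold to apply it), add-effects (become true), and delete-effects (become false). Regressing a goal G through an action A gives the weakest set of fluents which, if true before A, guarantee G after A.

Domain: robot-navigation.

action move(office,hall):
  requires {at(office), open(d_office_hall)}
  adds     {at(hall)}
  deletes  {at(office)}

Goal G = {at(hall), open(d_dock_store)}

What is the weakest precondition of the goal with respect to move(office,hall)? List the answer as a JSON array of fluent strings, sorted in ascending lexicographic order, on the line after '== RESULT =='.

Compute (G \ add) ∪ pre:
  G ∩ del = {}  (empty — regression defined)
  G \ add = {at(hall), open(d_dock_store)} \ {at(hall)} = {open(d_dock_store)}
  ∪ pre   = {open(d_dock_store)} ∪ {at(office), open(d_office_hall)}
          = {at(office), open(d_dock_store), open(d_office_hall)}

== RESULT ==
["at(office)", "open(d_dock_store)", "open(d_office_hall)"]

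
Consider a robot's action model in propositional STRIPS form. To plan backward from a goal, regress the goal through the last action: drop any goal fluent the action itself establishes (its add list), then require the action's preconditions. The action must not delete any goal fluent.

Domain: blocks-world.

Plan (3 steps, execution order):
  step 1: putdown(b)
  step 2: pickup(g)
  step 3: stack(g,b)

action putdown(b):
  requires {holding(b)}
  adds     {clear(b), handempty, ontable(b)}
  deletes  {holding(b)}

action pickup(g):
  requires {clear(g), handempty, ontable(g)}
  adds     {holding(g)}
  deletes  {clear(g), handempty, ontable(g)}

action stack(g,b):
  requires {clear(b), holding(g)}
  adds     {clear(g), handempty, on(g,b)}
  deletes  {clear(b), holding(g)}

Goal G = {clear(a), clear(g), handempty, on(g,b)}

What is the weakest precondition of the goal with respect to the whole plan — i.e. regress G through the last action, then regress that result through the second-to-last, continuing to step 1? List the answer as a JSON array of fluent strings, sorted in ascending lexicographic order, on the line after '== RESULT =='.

Regress step by step:
  through step 3 (stack(g,b)): drop {clear(g), handempty, on(g,b)}, keep {clear(a)}, require {clear(b), holding(g)}
    → {clear(a), clear(b), holding(g)}
  through step 2 (pickup(g)): drop {holding(g)}, keep {clear(a), clear(b)}, require {clear(g), handempty, ontable(g)}
    → {clear(a), clear(b), clear(g), handempty, ontable(g)}
  through step 1 (putdown(b)): drop {clear(b), handempty}, keep {clear(a), clear(g), ontable(g)}, require {holding(b)}
    → {clear(a), clear(g), holding(b), ontable(g)}

== RESULT ==
["clear(a)", "clear(g)", "holding(b)", "ontable(g)"]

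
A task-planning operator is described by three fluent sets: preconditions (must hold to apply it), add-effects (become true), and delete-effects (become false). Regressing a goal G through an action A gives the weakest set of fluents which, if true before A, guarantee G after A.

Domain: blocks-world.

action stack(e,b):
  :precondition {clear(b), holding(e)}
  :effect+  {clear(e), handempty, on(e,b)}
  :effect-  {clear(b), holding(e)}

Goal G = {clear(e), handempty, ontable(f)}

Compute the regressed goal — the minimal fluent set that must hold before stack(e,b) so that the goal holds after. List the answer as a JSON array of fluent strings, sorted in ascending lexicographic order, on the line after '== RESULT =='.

Compute (G \ add) ∪ pre:
  G ∩ del = {}  (empty — regression defined)
  G \ add = {clear(e), handempty, ontable(f)} \ {clear(e), handempty, on(e,b)} = {ontable(f)}
  ∪ pre   = {ontable(f)} ∪ {clear(b), holding(e)}
          = {clear(b), holding(e), ontable(f)}

== RESULT ==
["clear(b)", "holding(e)", "ontable(f)"]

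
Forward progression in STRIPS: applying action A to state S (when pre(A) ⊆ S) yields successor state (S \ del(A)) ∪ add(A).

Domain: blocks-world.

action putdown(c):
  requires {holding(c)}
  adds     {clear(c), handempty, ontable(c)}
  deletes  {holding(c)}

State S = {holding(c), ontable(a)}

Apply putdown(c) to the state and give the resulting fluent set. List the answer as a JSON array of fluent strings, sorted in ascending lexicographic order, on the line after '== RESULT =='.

Compute (S \ del) ∪ add:
  pre ⊆ S: {holding(c)} ⊆ S  — applicable
  S \ del = {ontable(a)}
  ∪ add   = {clear(c), handempty, ontable(a), ontable(c)}

== RESULT ==
["clear(c)", "handempty", "ontable(a)", "ontable(c)"]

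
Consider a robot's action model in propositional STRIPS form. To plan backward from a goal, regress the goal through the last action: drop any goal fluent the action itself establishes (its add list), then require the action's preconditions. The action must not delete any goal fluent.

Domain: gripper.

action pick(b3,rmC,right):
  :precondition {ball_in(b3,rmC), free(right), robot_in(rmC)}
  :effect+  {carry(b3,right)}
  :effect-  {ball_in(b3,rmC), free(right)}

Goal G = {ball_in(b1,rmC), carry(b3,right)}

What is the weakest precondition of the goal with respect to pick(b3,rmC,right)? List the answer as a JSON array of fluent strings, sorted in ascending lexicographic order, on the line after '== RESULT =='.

Compute (G \ add) ∪ pre:
  G ∩ del = {}  (empty — regression defined)
  G \ add = {ball_in(b1,rmC), carry(b3,right)} \ {carry(b3,right)} = {ball_in(b1,rmC)}
  ∪ pre   = {ball_in(b1,rmC)} ∪ {ball_in(b3,rmC), free(right), robot_in(rmC)}
          = {ball_in(b1,rmC), ball_in(b3,rmC), free(right), robot_in(rmC)}

== RESULT ==
["ball_in(b1,rmC)", "ball_in(b3,rmC)", "free(right)", "robot_in(rmC)"]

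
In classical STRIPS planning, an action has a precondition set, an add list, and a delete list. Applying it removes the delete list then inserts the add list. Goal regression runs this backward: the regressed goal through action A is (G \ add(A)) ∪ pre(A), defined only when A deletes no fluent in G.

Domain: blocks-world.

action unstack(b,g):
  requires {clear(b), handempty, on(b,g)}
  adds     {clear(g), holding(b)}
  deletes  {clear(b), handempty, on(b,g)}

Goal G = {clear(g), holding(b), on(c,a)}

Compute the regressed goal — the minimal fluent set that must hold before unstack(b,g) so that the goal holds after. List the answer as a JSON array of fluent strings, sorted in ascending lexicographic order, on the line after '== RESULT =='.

Compute (G \ add) ∪ pre:
  G ∩ del = {}  (empty — regression defined)
  G \ add = {clear(g), holding(b), on(c,a)} \ {clear(g), holding(b)} = {on(c,a)}
  ∪ pre   = {on(c,a)} ∪ {clear(b), handempty, on(b,g)}
          = {clear(b), handempty, on(b,g), on(c,a)}

== RESULT ==
["clear(b)", "handempty", "on(b,g)", "on(c,a)"]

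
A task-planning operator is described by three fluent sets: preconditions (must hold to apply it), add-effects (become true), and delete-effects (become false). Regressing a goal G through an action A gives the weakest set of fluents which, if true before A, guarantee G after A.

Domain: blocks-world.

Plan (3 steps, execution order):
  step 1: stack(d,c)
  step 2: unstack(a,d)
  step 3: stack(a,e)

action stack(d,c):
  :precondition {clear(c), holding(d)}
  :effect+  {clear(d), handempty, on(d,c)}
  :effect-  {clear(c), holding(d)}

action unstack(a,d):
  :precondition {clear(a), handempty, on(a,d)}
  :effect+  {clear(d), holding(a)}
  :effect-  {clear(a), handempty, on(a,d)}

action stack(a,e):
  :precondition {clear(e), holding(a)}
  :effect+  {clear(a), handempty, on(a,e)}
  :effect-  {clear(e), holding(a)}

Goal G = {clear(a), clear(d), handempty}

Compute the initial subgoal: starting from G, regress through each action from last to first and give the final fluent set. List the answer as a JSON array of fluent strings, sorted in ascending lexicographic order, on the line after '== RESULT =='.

Work backward from the goal:
  through step 3 (stack(a,e)): drop {clear(a), handempty}, keep {clear(d)}, require {clear(e), holding(a)}
    → {clear(d), clear(e), holding(a)}
  through step 2 (unstack(a,d)): drop {clear(d), holding(a)}, keep {clear(e)}, require {clear(a), handempty, on(a,d)}
    → {clear(a), clear(e), handempty, on(a,d)}
  through step 1 (stack(d,c)): drop {handempty}, keep {clear(a), clear(e), on(a,d)}, require {clear(c), holding(d)}
    → {clear(a), clear(c), clear(e), holding(d), on(a,d)}

== RESULT ==
["clear(a)", "clear(c)", "clear(e)", "holding(d)", "on(a,d)"]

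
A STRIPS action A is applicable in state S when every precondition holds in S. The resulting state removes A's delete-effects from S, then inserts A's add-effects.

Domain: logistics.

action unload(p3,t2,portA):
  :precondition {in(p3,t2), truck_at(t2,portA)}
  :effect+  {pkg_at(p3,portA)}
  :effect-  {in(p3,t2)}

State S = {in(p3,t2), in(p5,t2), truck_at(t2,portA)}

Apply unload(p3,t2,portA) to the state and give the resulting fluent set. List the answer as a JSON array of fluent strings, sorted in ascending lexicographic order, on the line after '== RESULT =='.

Progress:
  pre ⊆ S: {in(p3,t2), truck_at(t2,portA)} ⊆ S  — applicable
  S \ del = {in(p5,t2), truck_at(t2,portA)}
  ∪ add   = {in(p5,t2), pkg_at(p3,portA), truck_at(t2,portA)}

== RESULT ==
["in(p5,t2)", "pkg_at(p3,portA)", "truck_at(t2,portA)"]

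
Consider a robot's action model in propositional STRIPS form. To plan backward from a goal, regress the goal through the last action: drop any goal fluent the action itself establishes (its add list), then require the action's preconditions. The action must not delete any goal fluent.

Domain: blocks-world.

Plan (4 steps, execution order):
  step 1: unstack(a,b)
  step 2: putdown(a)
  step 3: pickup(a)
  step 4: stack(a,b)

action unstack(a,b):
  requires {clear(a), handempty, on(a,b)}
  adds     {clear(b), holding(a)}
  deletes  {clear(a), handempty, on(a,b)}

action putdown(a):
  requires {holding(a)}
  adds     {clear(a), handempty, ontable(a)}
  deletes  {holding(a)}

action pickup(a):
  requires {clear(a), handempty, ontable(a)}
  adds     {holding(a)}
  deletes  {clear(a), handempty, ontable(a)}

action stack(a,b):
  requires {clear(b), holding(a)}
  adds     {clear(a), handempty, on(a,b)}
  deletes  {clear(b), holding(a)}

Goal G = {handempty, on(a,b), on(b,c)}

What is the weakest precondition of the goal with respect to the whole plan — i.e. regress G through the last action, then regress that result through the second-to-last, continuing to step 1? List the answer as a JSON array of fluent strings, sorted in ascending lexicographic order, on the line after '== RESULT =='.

Regress step by step:
  through step 4 (stack(a,b)): drop {handempty, on(a,b)}, keep {on(b,c)}, require {clear(b), holding(a)}
    → {clear(b), holding(a), on(b,c)}
  through step 3 (pickup(a)): drop {holding(a)}, keep {clear(b), on(b,c)}, require {clear(a), handempty, ontable(a)}
    → {clear(a), clear(b), handempty, on(b,c), ontable(a)}
  through step 2 (putdown(a)): drop {clear(a), handempty, ontable(a)}, keep {clear(b), on(b,c)}, require {holding(a)}
    → {clear(b), holding(a), on(b,c)}
  through step 1 (unstack(a,b)): drop {clear(b), holding(a)}, keep {on(b,c)}, require {clear(a), handempty, on(a,b)}
    → {clear(a), handempty, on(a,b), on(b,c)}

== RESULT ==
["clear(a)", "handempty", "on(a,b)", "on(b,c)"]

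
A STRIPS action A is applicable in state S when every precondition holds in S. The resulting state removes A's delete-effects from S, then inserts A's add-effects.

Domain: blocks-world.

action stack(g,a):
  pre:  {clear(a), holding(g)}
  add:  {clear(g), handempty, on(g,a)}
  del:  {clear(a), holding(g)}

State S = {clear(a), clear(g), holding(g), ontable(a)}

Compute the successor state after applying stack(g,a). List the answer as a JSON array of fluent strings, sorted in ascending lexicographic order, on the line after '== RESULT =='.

Progress:
  pre ⊆ S: {clear(a), holding(g)} ⊆ S  — applicable
  S \ del = {clear(g), ontable(a)}
  ∪ add   = {clear(g), handempty, on(g,a), ontable(a)}

== RESULT ==
["clear(g)", "handempty", "on(g,a)", "ontable(a)"]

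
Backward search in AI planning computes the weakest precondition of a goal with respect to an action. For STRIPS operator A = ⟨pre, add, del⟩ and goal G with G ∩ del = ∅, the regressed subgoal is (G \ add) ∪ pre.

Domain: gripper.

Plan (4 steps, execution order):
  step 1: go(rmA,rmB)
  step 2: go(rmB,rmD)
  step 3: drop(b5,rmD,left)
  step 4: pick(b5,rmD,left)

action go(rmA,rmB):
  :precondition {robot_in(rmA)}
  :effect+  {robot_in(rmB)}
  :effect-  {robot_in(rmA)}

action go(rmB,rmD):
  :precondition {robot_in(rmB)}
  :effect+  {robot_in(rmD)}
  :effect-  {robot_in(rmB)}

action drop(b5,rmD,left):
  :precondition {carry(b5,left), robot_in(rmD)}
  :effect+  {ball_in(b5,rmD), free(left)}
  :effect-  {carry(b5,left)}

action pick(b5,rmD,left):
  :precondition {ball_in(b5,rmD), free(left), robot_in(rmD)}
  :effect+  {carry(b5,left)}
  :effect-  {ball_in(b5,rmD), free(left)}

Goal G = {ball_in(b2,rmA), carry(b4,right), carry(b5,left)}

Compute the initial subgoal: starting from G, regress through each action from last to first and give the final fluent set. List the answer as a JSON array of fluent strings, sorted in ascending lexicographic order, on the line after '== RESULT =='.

Work backward from the goal:
  through step 4 (pick(b5,rmD,left)): drop {carry(b5,left)}, keep {ball_in(b2,rmA), carry(b4,right)}, require {ball_in(b5,rmD), free(left), robot_in(rmD)}
    → {ball_in(b2,rmA), ball_in(b5,rmD), carry(b4,right), free(left), robot_in(rmD)}
  through step 3 (drop(b5,rmD,left)): drop {ball_in(b5,rmD), free(left)}, keep {ball_in(b2,rmA), carry(b4,right), robot_in(rmD)}, require {carry(b5,left), robot_in(rmD)}
    → {ball_in(b2,rmA), carry(b4,right), carry(b5,left), robot_in(rmD)}
  through step 2 (go(rmB,rmD)): drop {robot_in(rmD)}, keep {ball_in(b2,rmA), carry(b4,right), carry(b5,left)}, require {robot_in(rmB)}
    → {ball_in(b2,rmA), carry(b4,right), carry(b5,left), robot_in(rmB)}
  through step 1 (go(rmA,rmB)): drop {robot_in(rmB)}, keep {ball_in(b2,rmA), carry(b4,right), carry(b5,left)}, require {robot_in(rmA)}
    → {ball_in(b2,rmA), carry(b4,right), carry(b5,left), robot_in(rmA)}

== RESULT ==
["ball_in(b2,rmA)", "carry(b4,right)", "carry(b5,left)", "robot_in(rmA)"]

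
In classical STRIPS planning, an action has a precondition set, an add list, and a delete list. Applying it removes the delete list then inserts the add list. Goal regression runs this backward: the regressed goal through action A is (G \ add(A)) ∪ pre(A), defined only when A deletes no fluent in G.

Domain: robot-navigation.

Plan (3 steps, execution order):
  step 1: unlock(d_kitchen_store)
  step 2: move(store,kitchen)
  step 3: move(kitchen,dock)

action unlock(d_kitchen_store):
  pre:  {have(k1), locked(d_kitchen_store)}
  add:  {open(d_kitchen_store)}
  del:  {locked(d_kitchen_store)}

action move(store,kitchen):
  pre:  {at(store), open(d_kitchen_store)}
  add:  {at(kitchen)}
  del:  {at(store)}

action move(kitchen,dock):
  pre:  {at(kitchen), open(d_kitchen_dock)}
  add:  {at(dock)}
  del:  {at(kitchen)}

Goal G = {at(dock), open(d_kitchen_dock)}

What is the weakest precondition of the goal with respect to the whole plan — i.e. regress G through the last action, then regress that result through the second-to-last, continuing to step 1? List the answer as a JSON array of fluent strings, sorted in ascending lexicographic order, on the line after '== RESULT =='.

Regress step by step:
  through step 3 (move(kitchen,dock)): drop {at(dock)}, keep {open(d_kitchen_dock)}, require {at(kitchen), open(d_kitchen_dock)}
    → {at(kitchen), open(d_kitchen_dock)}
  through step 2 (move(store,kitchen)): drop {at(kitchen)}, keep {open(d_kitchen_dock)}, require {at(store), open(d_kitchen_store)}
    → {at(store), open(d_kitchen_dock), open(d_kitchen_store)}
  through step 1 (unlock(d_kitchen_store)): drop {open(d_kitchen_store)}, keep {at(store), open(d_kitchen_dock)}, require {have(k1), locked(d_kitchen_store)}
    → {at(store), have(k1), locked(d_kitchen_store), open(d_kitchen_dock)}

== RESULT ==
["at(store)", "have(k1)", "locked(d_kitchen_store)", "open(d_kitchen_dock)"]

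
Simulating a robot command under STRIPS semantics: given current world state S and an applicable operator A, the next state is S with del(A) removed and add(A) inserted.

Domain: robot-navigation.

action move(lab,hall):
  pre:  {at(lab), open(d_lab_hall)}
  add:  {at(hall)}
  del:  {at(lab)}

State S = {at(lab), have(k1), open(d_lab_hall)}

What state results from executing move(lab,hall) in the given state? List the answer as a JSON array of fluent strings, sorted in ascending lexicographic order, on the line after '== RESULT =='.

Compute (S \ del) ∪ add:
  pre ⊆ S: {at(lab), open(d_lab_hall)} ⊆ S  — applicable
  S \ del = {have(k1), open(d_lab_hall)}
  ∪ add   = {at(hall), have(k1), open(d_lab_hall)}

== RESULT ==
["at(hall)", "have(k1)", "open(d_lab_hall)"]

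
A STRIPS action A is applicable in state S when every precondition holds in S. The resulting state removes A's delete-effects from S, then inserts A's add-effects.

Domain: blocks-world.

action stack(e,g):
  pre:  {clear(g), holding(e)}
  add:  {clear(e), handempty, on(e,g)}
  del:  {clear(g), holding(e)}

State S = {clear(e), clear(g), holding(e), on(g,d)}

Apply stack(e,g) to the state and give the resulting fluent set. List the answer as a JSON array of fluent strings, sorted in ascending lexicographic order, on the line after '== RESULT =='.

Compute (S \ del) ∪ add:
  pre ⊆ S: {clear(g), holding(e)} ⊆ S  — applicable
  S \ del = {clear(e), on(g,d)}
  ∪ add   = {clear(e), handempty, on(e,g), on(g,d)}

== RESULT ==
["clear(e)", "handempty", "on(e,g)", "on(g,d)"]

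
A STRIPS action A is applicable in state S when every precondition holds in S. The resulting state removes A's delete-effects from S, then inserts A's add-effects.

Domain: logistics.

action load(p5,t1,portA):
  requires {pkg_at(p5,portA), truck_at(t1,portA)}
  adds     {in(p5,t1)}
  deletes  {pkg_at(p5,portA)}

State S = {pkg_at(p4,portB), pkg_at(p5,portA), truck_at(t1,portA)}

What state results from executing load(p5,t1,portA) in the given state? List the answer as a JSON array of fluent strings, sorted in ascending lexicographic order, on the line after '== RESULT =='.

Progress:
  pre ⊆ S: {pkg_at(p5,portA), truck_at(t1,portA)} ⊆ S  — applicable
  S \ del = {pkg_at(p4,portB), truck_at(t1,portA)}
  ∪ add   = {in(p5,t1), pkg_at(p4,portB), truck_at(t1,portA)}

== RESULT ==
["in(p5,t1)", "pkg_at(p4,portB)", "truck_at(t1,portA)"]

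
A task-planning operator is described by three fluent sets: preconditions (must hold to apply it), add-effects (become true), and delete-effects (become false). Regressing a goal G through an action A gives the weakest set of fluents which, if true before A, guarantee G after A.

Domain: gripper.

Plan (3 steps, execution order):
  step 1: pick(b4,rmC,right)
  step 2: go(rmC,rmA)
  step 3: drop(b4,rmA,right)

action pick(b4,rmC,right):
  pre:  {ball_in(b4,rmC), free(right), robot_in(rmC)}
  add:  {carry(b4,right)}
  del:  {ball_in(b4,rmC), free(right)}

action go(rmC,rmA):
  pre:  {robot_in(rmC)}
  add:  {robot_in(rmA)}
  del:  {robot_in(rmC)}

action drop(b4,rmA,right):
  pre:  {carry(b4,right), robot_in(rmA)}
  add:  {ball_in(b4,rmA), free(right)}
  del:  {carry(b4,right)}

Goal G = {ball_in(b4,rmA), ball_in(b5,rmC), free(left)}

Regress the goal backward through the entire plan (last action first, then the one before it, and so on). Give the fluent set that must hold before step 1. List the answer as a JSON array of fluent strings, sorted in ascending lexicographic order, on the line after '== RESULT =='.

Work backward from the goal:
  through step 3 (drop(b4,rmA,right)): drop {ball_in(b4,rmA)}, keep {ball_in(b5,rmC), free(left)}, require {carry(b4,right), robot_in(rmA)}
    → {ball_in(b5,rmC), carry(b4,right), free(left), robot_in(rmA)}
  through step 2 (go(rmC,rmA)): drop {robot_in(rmA)}, keep {ball_in(b5,rmC), carry(b4,right), free(left)}, require {robot_in(rmC)}
    → {ball_in(b5,rmC), carry(b4,right), free(left), robot_in(rmC)}
  through step 1 (pick(b4,rmC,right)): drop {carry(b4,right)}, keep {ball_in(b5,rmC), free(left), robot_in(rmC)}, require {ball_in(b4,rmC), free(right), robot_in(rmC)}
    → {ball_in(b4,rmC), ball_in(b5,rmC), free(left), free(right), robot_in(rmC)}

== RESULT ==
["ball_in(b4,rmC)", "ball_in(b5,rmC)", "free(left)", "free(right)", "robot_in(rmC)"]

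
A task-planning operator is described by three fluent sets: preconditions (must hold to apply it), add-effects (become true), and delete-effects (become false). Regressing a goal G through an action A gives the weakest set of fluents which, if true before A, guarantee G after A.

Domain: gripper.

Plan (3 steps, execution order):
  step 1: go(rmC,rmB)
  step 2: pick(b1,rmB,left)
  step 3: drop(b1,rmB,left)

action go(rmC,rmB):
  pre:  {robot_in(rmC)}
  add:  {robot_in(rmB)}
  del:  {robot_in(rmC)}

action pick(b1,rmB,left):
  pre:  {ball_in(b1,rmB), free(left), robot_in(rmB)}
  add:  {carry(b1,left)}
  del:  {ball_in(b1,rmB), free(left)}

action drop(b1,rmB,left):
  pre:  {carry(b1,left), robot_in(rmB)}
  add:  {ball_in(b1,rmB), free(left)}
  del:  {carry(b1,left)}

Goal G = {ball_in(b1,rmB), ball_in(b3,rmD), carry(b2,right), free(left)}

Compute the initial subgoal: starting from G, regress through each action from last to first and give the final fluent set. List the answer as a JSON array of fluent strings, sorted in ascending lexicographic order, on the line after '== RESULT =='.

Work backward from the goal:
  through step 3 (drop(b1,rmB,left)): drop {ball_in(b1,rmB), free(left)}, keep {ball_in(b3,rmD), carry(b2,right)}, require {carry(b1,left), robot_in(rmB)}
    → {ball_in(b3,rmD), carry(b1,left), carry(b2,right), robot_in(rmB)}
  through step 2 (pick(b1,rmB,left)): drop {carry(b1,left)}, keep {ball_in(b3,rmD), carry(b2,right), robot_in(rmB)}, require {ball_in(b1,rmB), free(left), robot_in(rmB)}
    → {ball_in(b1,rmB), ball_in(b3,rmD), carry(b2,right), free(left), robot_in(rmB)}
  through step 1 (go(rmC,rmB)): drop {robot_in(rmB)}, keep {ball_in(b1,rmB), ball_in(b3,rmD), carry(b2,right), free(left)}, require {robot_in(rmC)}
    → {ball_in(b1,rmB), ball_in(b3,rmD), carry(b2,right), free(left), robot_in(rmC)}

== RESULT ==
["ball_in(b1,rmB)", "ball_in(b3,rmD)", "carry(b2,right)", "free(left)", "robot_in(rmC)"]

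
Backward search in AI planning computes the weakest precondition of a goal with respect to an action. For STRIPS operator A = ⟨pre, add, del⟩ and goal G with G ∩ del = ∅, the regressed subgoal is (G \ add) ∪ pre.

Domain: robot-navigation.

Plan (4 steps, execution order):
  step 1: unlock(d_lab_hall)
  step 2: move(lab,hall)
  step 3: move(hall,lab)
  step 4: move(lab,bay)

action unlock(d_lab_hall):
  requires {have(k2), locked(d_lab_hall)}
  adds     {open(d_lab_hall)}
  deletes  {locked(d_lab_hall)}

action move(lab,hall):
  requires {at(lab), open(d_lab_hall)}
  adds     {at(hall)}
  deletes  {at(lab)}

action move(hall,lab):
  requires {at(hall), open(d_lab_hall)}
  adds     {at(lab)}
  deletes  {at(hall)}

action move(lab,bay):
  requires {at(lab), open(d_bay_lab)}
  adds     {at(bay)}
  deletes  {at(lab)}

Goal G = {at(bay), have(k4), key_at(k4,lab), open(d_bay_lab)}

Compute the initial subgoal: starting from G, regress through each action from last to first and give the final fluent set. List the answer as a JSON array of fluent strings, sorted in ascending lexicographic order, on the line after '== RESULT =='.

Regress step by step:
  through step 4 (move(lab,bay)): drop {at(bay)}, keep {have(k4), key_at(k4,lab), open(d_bay_lab)}, require {at(lab), open(d_bay_lab)}
    → {at(lab), have(k4), key_at(k4,lab), open(d_bay_lab)}
  through step 3 (move(hall,lab)): drop {at(lab)}, keep {have(k4), key_at(k4,lab), open(d_bay_lab)}, require {at(hall), open(d_lab_hall)}
    → {at(hall), have(k4), key_at(k4,lab), open(d_bay_lab), open(d_lab_hall)}
  through step 2 (move(lab,hall)): drop {at(hall)}, keep {have(k4), key_at(k4,lab), open(d_bay_lab), open(d_lab_hall)}, require {at(lab), open(d_lab_hall)}
    → {at(lab), have(k4), key_at(k4,lab), open(d_bay_lab), open(d_lab_hall)}
  through step 1 (unlock(d_lab_hall)): drop {open(d_lab_hall)}, keep {at(lab), have(k4), key_at(k4,lab), open(d_bay_lab)}, require {have(k2), locked(d_lab_hall)}
    → {at(lab), have(k2), have(k4), key_at(k4,lab), locked(d_lab_hall), open(d_bay_lab)}

== RESULT ==
["at(lab)", "have(k2)", "have(k4)", "key_at(k4,lab)", "locked(d_lab_hall)", "open(d_bay_lab)"]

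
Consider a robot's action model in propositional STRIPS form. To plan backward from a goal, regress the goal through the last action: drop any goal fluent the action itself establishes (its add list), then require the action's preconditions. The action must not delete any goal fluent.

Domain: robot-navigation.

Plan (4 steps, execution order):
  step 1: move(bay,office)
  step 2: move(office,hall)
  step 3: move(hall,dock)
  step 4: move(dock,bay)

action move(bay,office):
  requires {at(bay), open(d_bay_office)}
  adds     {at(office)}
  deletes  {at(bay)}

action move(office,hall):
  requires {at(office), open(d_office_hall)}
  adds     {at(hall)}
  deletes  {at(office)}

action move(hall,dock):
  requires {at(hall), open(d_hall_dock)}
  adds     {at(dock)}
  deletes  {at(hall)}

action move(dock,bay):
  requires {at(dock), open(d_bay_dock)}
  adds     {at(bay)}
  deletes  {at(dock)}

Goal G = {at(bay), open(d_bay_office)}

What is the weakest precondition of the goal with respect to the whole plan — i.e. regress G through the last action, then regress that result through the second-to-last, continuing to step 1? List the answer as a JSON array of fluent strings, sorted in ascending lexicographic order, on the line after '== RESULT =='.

Work backward from the goal:
  through step 4 (move(dock,bay)): drop {at(bay)}, keep {open(d_bay_office)}, require {at(dock), open(d_bay_dock)}
    → {at(dock), open(d_bay_dock), open(d_bay_office)}
  through step 3 (move(hall,dock)): drop {at(dock)}, keep {open(d_bay_dock), open(d_bay_office)}, require {at(hall), open(d_hall_dock)}
    → {at(hall), open(d_bay_dock), open(d_bay_office), open(d_hall_dock)}
  through step 2 (move(office,hall)): drop {at(hall)}, keep {open(d_bay_dock), open(d_bay_office), open(d_hall_dock)}, require {at(office), open(d_office_hall)}
    → {at(office), open(d_bay_dock), open(d_bay_office), open(d_hall_dock), open(d_office_hall)}
  through step 1 (move(bay,office)): drop {at(office)}, keep {open(d_bay_dock), open(d_bay_office), open(d_hall_dock), open(d_office_hall)}, require {at(bay), open(d_bay_office)}
    → {at(bay), open(d_bay_dock), open(d_bay_office), open(d_hall_dock), open(d_office_hall)}

== RESULT ==
["at(bay)", "open(d_bay_dock)", "open(d_bay_office)", "open(d_hall_dock)", "open(d_office_hall)"]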